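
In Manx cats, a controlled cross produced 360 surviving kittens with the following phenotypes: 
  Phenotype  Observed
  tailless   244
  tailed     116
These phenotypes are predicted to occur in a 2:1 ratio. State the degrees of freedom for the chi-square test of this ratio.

1

A goodness-of-fit test with 2 phenotype classes has df = 2 − 1 = 1.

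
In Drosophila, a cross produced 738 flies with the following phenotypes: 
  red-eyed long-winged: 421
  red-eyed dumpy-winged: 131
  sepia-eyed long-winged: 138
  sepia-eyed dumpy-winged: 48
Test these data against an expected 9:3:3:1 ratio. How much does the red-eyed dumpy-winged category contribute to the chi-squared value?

The 9:3:3:1 ratio has 16 parts, so with N = 738 the expected counts are:
  red-eyed long-winged: 738 × 9/16 = 415.125
  red-eyed dumpy-winged: 738 × 3/16 = 138.375
  sepia-eyed long-winged: 738 × 3/16 = 138.375
  sepia-eyed dumpy-winged: 738 × 1/16 = 46.125
Contribution of red-eyed dumpy-winged: (131 − 138.375)² / 138.375 = 0.3931

0.393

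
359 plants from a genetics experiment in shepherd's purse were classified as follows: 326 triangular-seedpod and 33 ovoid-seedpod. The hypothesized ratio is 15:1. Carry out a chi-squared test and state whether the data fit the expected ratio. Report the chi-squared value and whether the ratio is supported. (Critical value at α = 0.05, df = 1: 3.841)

Total ratio parts = 16. Expected numbers out of 359:
  triangular-seedpod: 359 × 15/16 = 336.5625
  ovoid-seedpod: 359 × 1/16 = 22.4375
χ² = Σ (O − E)² / E
  triangular-seedpod: (326 − 336.5625)² / 336.5625 = 0.3315
  ovoid-seedpod: (33 − 22.4375)² / 22.4375 = 4.9723
χ² = 0.3315 + 4.9723 = 5.3038 ≈ 5.304
Degrees of freedom = 2 − 1 = 1; critical value at α = 0.05 is 3.841.
Since 5.304 > 3.841, we reject the null hypothesis — the data do not fit the 15:1 ratio.

5.304; not consistent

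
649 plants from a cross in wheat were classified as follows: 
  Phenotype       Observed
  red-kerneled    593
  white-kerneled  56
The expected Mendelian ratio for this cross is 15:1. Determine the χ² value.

Under the 15:1 hypothesis (Σ ratio = 16, N = 649):
  red-kerneled: 649 × 15/16 = 608.4375
  white-kerneled: 649 × 1/16 = 40.5625
χ² = Σ (O − E)² / E
  red-kerneled: (593 − 608.4375)² / 608.4375 = 0.3917
  white-kerneled: (56 − 40.5625)² / 40.5625 = 5.8753
χ² = 0.3917 + 5.8753 = 6.267

6.267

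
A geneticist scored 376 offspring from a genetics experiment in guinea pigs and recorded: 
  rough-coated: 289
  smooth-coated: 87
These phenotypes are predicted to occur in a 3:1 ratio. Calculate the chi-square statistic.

The 3:1 ratio has 4 parts, so with N = 376 the expected counts are:
  rough-coated: 376 × 3/4 = 282
  smooth-coated: 376 × 1/4 = 94
χ² = Σ (O − E)² / E
  rough-coated: (289 − 282)² / 282 = 0.1738
  smooth-coated: (87 − 94)² / 94 = 0.5213
χ² = 0.1738 + 0.5213 = 0.6951 ≈ 0.695

0.695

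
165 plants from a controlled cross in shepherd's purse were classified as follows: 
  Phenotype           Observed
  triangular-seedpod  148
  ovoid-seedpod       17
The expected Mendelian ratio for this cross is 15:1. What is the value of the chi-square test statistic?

4.626

Under the 15:1 hypothesis (Σ ratio = 16, N = 165):
  triangular-seedpod: 165 × 15/16 = 154.6875
  ovoid-seedpod: 165 × 1/16 = 10.3125
χ² = Σ (O − E)² / E
  triangular-seedpod: (148 − 154.6875)² / 154.6875 = 0.2891
  ovoid-seedpod: (17 − 10.3125)² / 10.3125 = 4.3367
χ² = 0.2891 + 4.3367 = 4.6258 ≈ 4.626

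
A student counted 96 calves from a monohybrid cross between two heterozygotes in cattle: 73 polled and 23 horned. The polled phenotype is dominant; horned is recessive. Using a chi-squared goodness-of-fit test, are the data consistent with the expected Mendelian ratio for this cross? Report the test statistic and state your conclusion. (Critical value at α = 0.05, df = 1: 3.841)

0.056; consistent

For a monohybrid cross between heterozygotes with complete dominance, the expected phenotypic ratio is 3:1.
Expected counts for N = 96 under a 3:1 ratio (total parts = 4):
  polled: 96 × 3/4 = 72
  horned: 96 × 1/4 = 24
χ² = Σ (O − E)² / E
  polled: (73 − 72)² / 72 = 0.0139
  horned: (23 − 24)² / 24 = 0.0417
χ² = 0.0139 + 0.0417 = 0.0556 ≈ 0.056
Degrees of freedom = 2 − 1 = 1; critical value at α = 0.05 is 3.841.
Since 0.056 < 3.841, we fail to reject the null hypothesis — the data are consistent with the 3:1 ratio.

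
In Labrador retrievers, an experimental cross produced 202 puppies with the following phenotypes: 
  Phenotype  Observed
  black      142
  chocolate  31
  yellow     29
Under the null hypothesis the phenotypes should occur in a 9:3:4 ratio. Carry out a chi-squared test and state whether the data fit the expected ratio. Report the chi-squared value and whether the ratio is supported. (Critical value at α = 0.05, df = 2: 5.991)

The 9:3:4 ratio has 16 parts, so with N = 202 the expected counts are:
  black: 202 × 9/16 = 113.625
  chocolate: 202 × 3/16 = 37.875
  yellow: 202 × 4/16 = 50.5
χ² = Σ (O − E)² / E
  black: (142 − 113.625)² / 113.625 = 7.0859
  chocolate: (31 − 37.875)² / 37.875 = 1.2479
  yellow: (29 − 50.5)² / 50.5 = 9.1535
χ² = 7.0859 + 1.2479 + 9.1535 = 17.4873 ≈ 17.487
Degrees of freedom = 3 − 1 = 2; critical value at α = 0.05 is 5.991.
Since 17.487 > 5.991, we reject the null hypothesis — the data do not fit the 9:3:4 ratio.

17.487; not consistent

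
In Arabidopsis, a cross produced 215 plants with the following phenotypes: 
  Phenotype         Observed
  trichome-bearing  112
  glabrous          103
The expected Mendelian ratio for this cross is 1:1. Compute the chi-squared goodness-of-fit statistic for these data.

0.377

Under the 1:1 hypothesis (Σ ratio = 2, N = 215):
  trichome-bearing: 215 × 1/2 = 107.5
  glabrous: 215 × 1/2 = 107.5
χ² = Σ (O − E)² / E
  trichome-bearing: (112 − 107.5)² / 107.5 = 0.1884
  glabrous: (103 − 107.5)² / 107.5 = 0.1884
χ² = 0.1884 + 0.1884 = 0.3768 ≈ 0.377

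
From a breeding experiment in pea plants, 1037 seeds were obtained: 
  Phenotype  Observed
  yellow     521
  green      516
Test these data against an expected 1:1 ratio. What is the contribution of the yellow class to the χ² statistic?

0.012

Total ratio parts = 2. Expected numbers out of 1037:
  yellow: 1037 × 1/2 = 518.5
  green: 1037 × 1/2 = 518.5
Contribution of yellow: (521 − 518.5)² / 518.5 = 0.0121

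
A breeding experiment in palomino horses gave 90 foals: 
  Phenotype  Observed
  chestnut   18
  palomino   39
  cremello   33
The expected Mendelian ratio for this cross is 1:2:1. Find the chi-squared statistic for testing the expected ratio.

The 1:2:1 ratio has 4 parts, so with N = 90 the expected counts are:
  chestnut: 90 × 1/4 = 22.5
  palomino: 90 × 2/4 = 45
  cremello: 90 × 1/4 = 22.5
χ² = Σ (O − E)² / E
  chestnut: (18 − 22.5)² / 22.5 = 0.9000
  palomino: (39 − 45)² / 45 = 0.8000
  cremello: (33 − 22.5)² / 22.5 = 4.9000
χ² = 0.9000 + 0.8000 + 4.9000 = 6.600

6.600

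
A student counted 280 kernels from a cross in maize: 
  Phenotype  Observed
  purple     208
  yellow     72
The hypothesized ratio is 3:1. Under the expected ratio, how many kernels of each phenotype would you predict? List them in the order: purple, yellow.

210, 70

The 3:1 ratio has 4 parts, so with N = 280 the expected counts are:
  purple: 280 × 3/4 = 210
  yellow: 280 × 1/4 = 70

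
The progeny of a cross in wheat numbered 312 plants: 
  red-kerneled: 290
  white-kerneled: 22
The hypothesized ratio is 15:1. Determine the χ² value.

0.342

The 15:1 ratio has 16 parts, so with N = 312 the expected counts are:
  red-kerneled: 312 × 15/16 = 292.5
  white-kerneled: 312 × 1/16 = 19.5
χ² = Σ (O − E)² / E
  red-kerneled: (290 − 292.5)² / 292.5 = 0.0214
  white-kerneled: (22 − 19.5)² / 19.5 = 0.3205
χ² = 0.0214 + 0.3205 = 0.3419 ≈ 0.342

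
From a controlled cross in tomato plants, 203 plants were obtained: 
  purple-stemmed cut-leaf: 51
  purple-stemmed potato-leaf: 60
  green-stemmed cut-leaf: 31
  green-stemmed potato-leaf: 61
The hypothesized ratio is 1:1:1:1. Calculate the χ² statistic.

11.443

Total ratio parts = 4. Expected numbers out of 203:
  purple-stemmed cut-leaf: 203 × 1/4 = 50.75
  purple-stemmed potato-leaf: 203 × 1/4 = 50.75
  green-stemmed cut-leaf: 203 × 1/4 = 50.75
  green-stemmed potato-leaf: 203 × 1/4 = 50.75
χ² = Σ (O − E)² / E
  purple-stemmed cut-leaf: (51 − 50.75)² / 50.75 = 0.0012
  purple-stemmed potato-leaf: (60 − 50.75)² / 50.75 = 1.6860
  green-stemmed cut-leaf: (31 − 50.75)² / 50.75 = 7.6860
  green-stemmed potato-leaf: (61 − 50.75)² / 50.75 = 2.0702
χ² = 0.0012 + 1.6860 + 7.6860 + 2.0702 = 11.4434 ≈ 11.443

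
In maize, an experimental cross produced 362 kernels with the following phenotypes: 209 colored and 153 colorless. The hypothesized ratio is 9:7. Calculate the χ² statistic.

0.324

Expected counts for N = 362 under a 9:7 ratio (total parts = 16):
  colored: 362 × 9/16 = 203.625
  colorless: 362 × 7/16 = 158.375
χ² = Σ (O − E)² / E
  colored: (209 − 203.625)² / 203.625 = 0.1419
  colorless: (153 − 158.375)² / 158.375 = 0.1824
χ² = 0.1419 + 0.1824 = 0.3243 ≈ 0.324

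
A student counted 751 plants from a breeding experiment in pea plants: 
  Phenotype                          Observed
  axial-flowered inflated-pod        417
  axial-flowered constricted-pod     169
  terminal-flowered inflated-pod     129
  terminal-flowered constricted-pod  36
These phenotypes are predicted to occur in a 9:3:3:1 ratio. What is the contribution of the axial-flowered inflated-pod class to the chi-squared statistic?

0.070

Expected counts for N = 751 under a 9:3:3:1 ratio (total parts = 16):
  axial-flowered inflated-pod: 751 × 9/16 = 422.4375
  axial-flowered constricted-pod: 751 × 3/16 = 140.8125
  terminal-flowered inflated-pod: 751 × 3/16 = 140.8125
  terminal-flowered constricted-pod: 751 × 1/16 = 46.9375
Contribution of axial-flowered inflated-pod: (417 − 422.4375)² / 422.4375 = 0.0700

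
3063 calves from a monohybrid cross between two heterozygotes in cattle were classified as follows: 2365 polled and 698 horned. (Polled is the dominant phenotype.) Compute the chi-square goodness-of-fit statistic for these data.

7.992

For a monohybrid cross between heterozygotes with complete dominance, the expected phenotypic ratio is 3:1.
Total ratio parts = 4. Expected numbers out of 3063:
  polled: 3063 × 3/4 = 2297.25
  horned: 3063 × 1/4 = 765.75
χ² = Σ (O − E)² / E
  polled: (2365 − 2297.25)² / 2297.25 = 1.9981
  horned: (698 − 765.75)² / 765.75 = 5.9942
χ² = 1.9981 + 5.9942 = 7.9923 ≈ 7.992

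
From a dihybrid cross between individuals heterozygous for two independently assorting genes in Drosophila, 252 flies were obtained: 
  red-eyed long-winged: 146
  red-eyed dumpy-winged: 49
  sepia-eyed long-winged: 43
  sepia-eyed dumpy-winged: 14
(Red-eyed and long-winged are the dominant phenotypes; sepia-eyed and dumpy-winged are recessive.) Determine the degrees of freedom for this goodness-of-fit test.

A dihybrid F₂ with independent assortment and complete dominance at both loci gives a 9:3:3:1 phenotypic ratio.
A goodness-of-fit test with 4 phenotype classes has df = 4 − 1 = 3.

3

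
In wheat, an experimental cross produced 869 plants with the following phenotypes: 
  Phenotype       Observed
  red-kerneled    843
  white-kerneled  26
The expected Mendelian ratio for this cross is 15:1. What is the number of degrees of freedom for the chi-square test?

A goodness-of-fit test with 2 phenotype classes has df = 2 − 1 = 1.

1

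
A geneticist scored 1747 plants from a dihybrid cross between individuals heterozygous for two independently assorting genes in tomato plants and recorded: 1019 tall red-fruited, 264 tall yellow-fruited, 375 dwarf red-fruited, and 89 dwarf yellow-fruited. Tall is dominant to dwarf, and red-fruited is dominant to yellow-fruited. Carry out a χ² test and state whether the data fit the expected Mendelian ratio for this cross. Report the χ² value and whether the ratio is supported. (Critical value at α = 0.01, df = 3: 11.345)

24.278; not consistent

A dihybrid F₂ with independent assortment and complete dominance at both loci gives a 9:3:3:1 phenotypic ratio.
Expected counts for N = 1747 under a 9:3:3:1 ratio (total parts = 16):
  tall red-fruited: 1747 × 9/16 = 982.6875
  tall yellow-fruited: 1747 × 3/16 = 327.5625
  dwarf red-fruited: 1747 × 3/16 = 327.5625
  dwarf yellow-fruited: 1747 × 1/16 = 109.1875
χ² = Σ (O − E)² / E
  tall red-fruited: (1019 − 982.6875)² / 982.6875 = 1.3418
  tall yellow-fruited: (264 − 327.5625)² / 327.5625 = 12.3341
  dwarf red-fruited: (375 − 327.5625)² / 327.5625 = 6.8699
  dwarf yellow-fruited: (89 − 109.1875)² / 109.1875 = 3.7324
χ² = 1.3418 + 12.3341 + 6.8699 + 3.7324 = 24.2782 ≈ 24.278
Degrees of freedom = 4 − 1 = 3; critical value at α = 0.01 is 11.345.
Since 24.278 > 11.345, we reject the null hypothesis — the data do not fit the 9:3:3:1 ratio.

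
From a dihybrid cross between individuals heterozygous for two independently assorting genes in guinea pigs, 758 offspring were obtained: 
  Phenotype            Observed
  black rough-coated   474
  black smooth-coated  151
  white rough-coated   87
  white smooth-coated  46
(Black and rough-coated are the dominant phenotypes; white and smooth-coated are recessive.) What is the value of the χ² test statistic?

A dihybrid F₂ with independent assortment and complete dominance at both loci gives a 9:3:3:1 phenotypic ratio.
Total ratio parts = 16. Expected numbers out of 758:
  black rough-coated: 758 × 9/16 = 426.375
  black smooth-coated: 758 × 3/16 = 142.125
  white rough-coated: 758 × 3/16 = 142.125
  white smooth-coated: 758 × 1/16 = 47.375
χ² = Σ (O − E)² / E
  black rough-coated: (474 − 426.375)² / 426.375 = 5.3196
  black smooth-coated: (151 − 142.125)² / 142.125 = 0.5542
  white rough-coated: (87 − 142.125)² / 142.125 = 21.3809
  white smooth-coated: (46 − 47.375)² / 47.375 = 0.0399
χ² = 5.3196 + 0.5542 + 21.3809 + 0.0399 = 27.2946 ≈ 27.295

27.295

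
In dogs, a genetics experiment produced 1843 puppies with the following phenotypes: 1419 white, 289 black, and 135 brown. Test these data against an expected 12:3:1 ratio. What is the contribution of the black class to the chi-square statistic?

9.258

Expected counts for N = 1843 under a 12:3:1 ratio (total parts = 16):
  white: 1843 × 12/16 = 1382.25
  black: 1843 × 3/16 = 345.5625
  brown: 1843 × 1/16 = 115.1875
Contribution of black: (289 − 345.5625)² / 345.5625 = 9.2583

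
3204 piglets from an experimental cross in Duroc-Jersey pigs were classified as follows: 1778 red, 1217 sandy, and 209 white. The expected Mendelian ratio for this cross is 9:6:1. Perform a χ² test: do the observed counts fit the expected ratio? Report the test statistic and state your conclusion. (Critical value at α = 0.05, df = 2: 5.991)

Expected counts for N = 3204 under a 9:6:1 ratio (total parts = 16):
  red: 3204 × 9/16 = 1802.25
  sandy: 3204 × 6/16 = 1201.5
  white: 3204 × 1/16 = 200.25
χ² = Σ (O − E)² / E
  red: (1778 − 1802.25)² / 1802.25 = 0.3263
  sandy: (1217 − 1201.5)² / 1201.5 = 0.2000
  white: (209 − 200.25)² / 200.25 = 0.3823
χ² = 0.3263 + 0.2000 + 0.3823 = 0.9086 ≈ 0.909
Degrees of freedom = 3 − 1 = 2; critical value at α = 0.05 is 5.991.
Since 0.909 < 5.991, we fail to reject the null hypothesis — the data are consistent with the 9:6:1 ratio.

0.909; consistent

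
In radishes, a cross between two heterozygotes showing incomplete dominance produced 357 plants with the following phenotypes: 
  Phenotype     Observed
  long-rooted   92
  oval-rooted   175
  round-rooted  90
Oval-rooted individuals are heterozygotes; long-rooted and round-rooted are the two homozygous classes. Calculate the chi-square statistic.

With incomplete dominance, a heterozygote × heterozygote cross gives a 1:2:1 phenotypic ratio.
Expected counts for N = 357 under a 1:2:1 ratio (total parts = 4):
  long-rooted: 357 × 1/4 = 89.25
  oval-rooted: 357 × 2/4 = 178.5
  round-rooted: 357 × 1/4 = 89.25
χ² = Σ (O − E)² / E
  long-rooted: (92 − 89.25)² / 89.25 = 0.0847
  oval-rooted: (175 − 178.5)² / 178.5 = 0.0686
  round-rooted: (90 − 89.25)² / 89.25 = 0.0063
χ² = 0.0847 + 0.0686 + 0.0063 = 0.1596 ≈ 0.160

0.160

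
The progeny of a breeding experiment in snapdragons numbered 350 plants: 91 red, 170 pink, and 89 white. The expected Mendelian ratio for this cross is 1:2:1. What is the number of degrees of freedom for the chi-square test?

2

A goodness-of-fit test with 3 phenotype classes has df = 3 − 1 = 2.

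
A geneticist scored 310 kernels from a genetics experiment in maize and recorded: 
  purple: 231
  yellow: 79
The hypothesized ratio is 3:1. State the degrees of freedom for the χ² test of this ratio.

1

A goodness-of-fit test with 2 phenotype classes has df = 2 − 1 = 1.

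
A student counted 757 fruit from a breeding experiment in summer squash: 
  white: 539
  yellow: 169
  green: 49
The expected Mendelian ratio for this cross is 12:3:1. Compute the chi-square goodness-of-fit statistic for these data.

6.676

Expected counts for N = 757 under a 12:3:1 ratio (total parts = 16):
  white: 757 × 12/16 = 567.75
  yellow: 757 × 3/16 = 141.9375
  green: 757 × 1/16 = 47.3125
χ² = Σ (O − E)² / E
  white: (539 − 567.75)² / 567.75 = 1.4559
  yellow: (169 − 141.9375)² / 141.9375 = 5.1599
  green: (49 − 47.3125)² / 47.3125 = 0.0602
χ² = 1.4559 + 5.1599 + 0.0602 = 6.676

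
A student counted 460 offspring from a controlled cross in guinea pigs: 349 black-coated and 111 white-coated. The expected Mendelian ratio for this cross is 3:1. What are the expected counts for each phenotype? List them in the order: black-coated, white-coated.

345, 115

Under the 3:1 hypothesis (Σ ratio = 4, N = 460):
  black-coated: 460 × 3/4 = 345
  white-coated: 460 × 1/4 = 115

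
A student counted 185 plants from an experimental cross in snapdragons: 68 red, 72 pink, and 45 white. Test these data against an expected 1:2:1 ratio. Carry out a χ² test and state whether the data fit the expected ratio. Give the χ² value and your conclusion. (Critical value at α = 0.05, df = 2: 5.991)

The 1:2:1 ratio has 4 parts, so with N = 185 the expected counts are:
  red: 185 × 1/4 = 46.25
  pink: 185 × 2/4 = 92.5
  white: 185 × 1/4 = 46.25
χ² = Σ (O − E)² / E
  red: (68 − 46.25)² / 46.25 = 10.2284
  pink: (72 − 92.5)² / 92.5 = 4.5432
  white: (45 − 46.25)² / 46.25 = 0.0338
χ² = 10.2284 + 4.5432 + 0.0338 = 14.8054 ≈ 14.805
Degrees of freedom = 3 − 1 = 2; critical value at α = 0.05 is 5.991.
Since 14.805 > 5.991, we reject the null hypothesis — the data do not fit the 1:2:1 ratio.

14.805; not consistent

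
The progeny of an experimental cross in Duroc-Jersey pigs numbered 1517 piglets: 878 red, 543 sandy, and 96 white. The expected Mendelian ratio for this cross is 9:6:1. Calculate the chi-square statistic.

The 9:6:1 ratio has 16 parts, so with N = 1517 the expected counts are:
  red: 1517 × 9/16 = 853.3125
  sandy: 1517 × 6/16 = 568.875
  white: 1517 × 1/16 = 94.8125
χ² = Σ (O − E)² / E
  red: (878 − 853.3125)² / 853.3125 = 0.7142
  sandy: (543 − 568.875)² / 568.875 = 1.1769
  white: (96 − 94.8125)² / 94.8125 = 0.0149
χ² = 0.7142 + 1.1769 + 0.0149 = 1.906

1.906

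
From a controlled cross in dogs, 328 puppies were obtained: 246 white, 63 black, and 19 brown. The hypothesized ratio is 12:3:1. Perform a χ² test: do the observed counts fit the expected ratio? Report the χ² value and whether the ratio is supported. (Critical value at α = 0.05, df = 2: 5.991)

Expected counts for N = 328 under a 12:3:1 ratio (total parts = 16):
  white: 328 × 12/16 = 246
  black: 328 × 3/16 = 61.5
  brown: 328 × 1/16 = 20.5
χ² = Σ (O − E)² / E
  white: (246 − 246)² / 246 = 0.0000
  black: (63 − 61.5)² / 61.5 = 0.0366
  brown: (19 − 20.5)² / 20.5 = 0.1098
χ² = 0.0000 + 0.0366 + 0.1098 = 0.1464 ≈ 0.146
Degrees of freedom = 3 − 1 = 2; critical value at α = 0.05 is 5.991.
Since 0.146 < 5.991, we fail to reject the null hypothesis — the data are consistent with the 12:3:1 ratio.

0.146; consistent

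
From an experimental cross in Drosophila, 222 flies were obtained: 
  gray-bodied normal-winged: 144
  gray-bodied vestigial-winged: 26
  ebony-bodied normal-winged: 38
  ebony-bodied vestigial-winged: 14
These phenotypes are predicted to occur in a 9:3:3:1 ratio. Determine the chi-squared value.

9.111

Expected counts for N = 222 under a 9:3:3:1 ratio (total parts = 16):
  gray-bodied normal-winged: 222 × 9/16 = 124.875
  gray-bodied vestigial-winged: 222 × 3/16 = 41.625
  ebony-bodied normal-winged: 222 × 3/16 = 41.625
  ebony-bodied vestigial-winged: 222 × 1/16 = 13.875
χ² = Σ (O − E)² / E
  gray-bodied normal-winged: (144 − 124.875)² / 124.875 = 2.9291
  gray-bodied vestigial-winged: (26 − 41.625)² / 41.625 = 5.8652
  ebony-bodied normal-winged: (38 − 41.625)² / 41.625 = 0.3157
  ebony-bodied vestigial-winged: (14 − 13.875)² / 13.875 = 0.0011
χ² = 2.9291 + 5.8652 + 0.3157 + 0.0011 = 9.1111 ≈ 9.111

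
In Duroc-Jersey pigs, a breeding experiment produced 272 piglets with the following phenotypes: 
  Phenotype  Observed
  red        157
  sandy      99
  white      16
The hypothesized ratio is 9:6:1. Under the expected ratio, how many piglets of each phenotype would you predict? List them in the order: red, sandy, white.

Expected counts for N = 272 under a 9:6:1 ratio (total parts = 16):
  red: 272 × 9/16 = 153
  sandy: 272 × 6/16 = 102
  white: 272 × 1/16 = 17

153, 102, 17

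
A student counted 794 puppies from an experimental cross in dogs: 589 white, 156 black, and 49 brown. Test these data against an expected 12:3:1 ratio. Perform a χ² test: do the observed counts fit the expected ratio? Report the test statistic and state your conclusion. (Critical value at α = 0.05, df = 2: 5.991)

0.420; consistent

The 12:3:1 ratio has 16 parts, so with N = 794 the expected counts are:
  white: 794 × 12/16 = 595.5
  black: 794 × 3/16 = 148.875
  brown: 794 × 1/16 = 49.625
χ² = Σ (O − E)² / E
  white: (589 − 595.5)² / 595.5 = 0.0709
  black: (156 − 148.875)² / 148.875 = 0.3410
  brown: (49 − 49.625)² / 49.625 = 0.0079
χ² = 0.0709 + 0.3410 + 0.0079 = 0.4198 ≈ 0.420
Degrees of freedom = 3 − 1 = 2; critical value at α = 0.05 is 5.991.
Since 0.420 < 5.991, we fail to reject the null hypothesis — the data are consistent with the 12:3:1 ratio.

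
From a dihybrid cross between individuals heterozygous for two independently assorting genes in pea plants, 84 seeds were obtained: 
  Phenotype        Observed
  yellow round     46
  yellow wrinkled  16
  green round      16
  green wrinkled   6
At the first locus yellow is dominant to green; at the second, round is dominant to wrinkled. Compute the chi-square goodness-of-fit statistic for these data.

A dihybrid F₂ with independent assortment and complete dominance at both loci gives a 9:3:3:1 phenotypic ratio.
Expected counts for N = 84 under a 9:3:3:1 ratio (total parts = 16):
  yellow round: 84 × 9/16 = 47.25
  yellow wrinkled: 84 × 3/16 = 15.75
  green round: 84 × 3/16 = 15.75
  green wrinkled: 84 × 1/16 = 5.25
χ² = Σ (O − E)² / E
  yellow round: (46 − 47.25)² / 47.25 = 0.0331
  yellow wrinkled: (16 − 15.75)² / 15.75 = 0.0040
  green round: (16 − 15.75)² / 15.75 = 0.0040
  green wrinkled: (6 − 5.25)² / 5.25 = 0.1071
χ² = 0.0331 + 0.0040 + 0.0040 + 0.1071 = 0.1482 ≈ 0.148

0.148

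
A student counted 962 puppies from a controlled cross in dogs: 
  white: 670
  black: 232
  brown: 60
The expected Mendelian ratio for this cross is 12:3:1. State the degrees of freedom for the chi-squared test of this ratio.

2

A goodness-of-fit test with 3 phenotype classes has df = 3 − 1 = 2.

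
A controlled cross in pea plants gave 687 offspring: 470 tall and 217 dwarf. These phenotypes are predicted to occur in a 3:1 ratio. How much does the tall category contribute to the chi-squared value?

Total ratio parts = 4. Expected numbers out of 687:
  tall: 687 × 3/4 = 515.25
  dwarf: 687 × 1/4 = 171.75
Contribution of tall: (470 − 515.25)² / 515.25 = 3.9739

3.974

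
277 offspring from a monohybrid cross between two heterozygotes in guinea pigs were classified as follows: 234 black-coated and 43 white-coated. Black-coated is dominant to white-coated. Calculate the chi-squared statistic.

13.267

For a monohybrid cross between heterozygotes with complete dominance, the expected phenotypic ratio is 3:1.
Total ratio parts = 4. Expected numbers out of 277:
  black-coated: 277 × 3/4 = 207.75
  white-coated: 277 × 1/4 = 69.25
χ² = Σ (O − E)² / E
  black-coated: (234 − 207.75)² / 207.75 = 3.3168
  white-coated: (43 − 69.25)² / 69.25 = 9.9504
χ² = 3.3168 + 9.9504 = 13.2672 ≈ 13.267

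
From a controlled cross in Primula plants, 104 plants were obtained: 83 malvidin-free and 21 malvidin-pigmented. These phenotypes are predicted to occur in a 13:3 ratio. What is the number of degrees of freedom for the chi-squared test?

1

A goodness-of-fit test with 2 phenotype classes has df = 2 − 1 = 1.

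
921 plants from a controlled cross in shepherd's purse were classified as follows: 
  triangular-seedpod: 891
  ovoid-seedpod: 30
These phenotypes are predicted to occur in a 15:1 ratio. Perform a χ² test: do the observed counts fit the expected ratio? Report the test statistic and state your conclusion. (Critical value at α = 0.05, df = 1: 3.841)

Expected counts for N = 921 under a 15:1 ratio (total parts = 16):
  triangular-seedpod: 921 × 15/16 = 863.4375
  ovoid-seedpod: 921 × 1/16 = 57.5625
χ² = Σ (O − E)² / E
  triangular-seedpod: (891 − 863.4375)² / 863.4375 = 0.8798
  ovoid-seedpod: (30 − 57.5625)² / 57.5625 = 13.1977
χ² = 0.8798 + 13.1977 = 14.0775 ≈ 14.078
Degrees of freedom = 2 − 1 = 1; critical value at α = 0.05 is 3.841.
Since 14.078 > 3.841, we reject the null hypothesis — the data do not fit the 15:1 ratio.

14.078; not consistent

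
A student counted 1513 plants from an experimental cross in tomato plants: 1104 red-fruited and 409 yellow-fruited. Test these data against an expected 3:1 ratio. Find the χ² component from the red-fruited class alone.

0.833

The 3:1 ratio has 4 parts, so with N = 1513 the expected counts are:
  red-fruited: 1513 × 3/4 = 1134.75
  yellow-fruited: 1513 × 1/4 = 378.25
Contribution of red-fruited: (1104 − 1134.75)² / 1134.75 = 0.8333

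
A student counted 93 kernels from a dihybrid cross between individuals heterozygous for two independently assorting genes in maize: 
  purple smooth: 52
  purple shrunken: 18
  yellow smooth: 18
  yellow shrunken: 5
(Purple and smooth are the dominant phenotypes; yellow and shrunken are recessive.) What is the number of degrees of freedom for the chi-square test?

3

A dihybrid F₂ with independent assortment and complete dominance at both loci gives a 9:3:3:1 phenotypic ratio.
A goodness-of-fit test with 4 phenotype classes has df = 4 − 1 = 3.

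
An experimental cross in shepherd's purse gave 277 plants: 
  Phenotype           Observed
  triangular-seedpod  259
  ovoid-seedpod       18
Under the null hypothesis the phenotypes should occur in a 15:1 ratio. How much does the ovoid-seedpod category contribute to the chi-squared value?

0.027

The 15:1 ratio has 16 parts, so with N = 277 the expected counts are:
  triangular-seedpod: 277 × 15/16 = 259.6875
  ovoid-seedpod: 277 × 1/16 = 17.3125
Contribution of ovoid-seedpod: (18 − 17.3125)² / 17.3125 = 0.0273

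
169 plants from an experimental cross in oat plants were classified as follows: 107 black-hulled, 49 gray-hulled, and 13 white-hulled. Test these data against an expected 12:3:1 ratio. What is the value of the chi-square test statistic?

13.099

The 12:3:1 ratio has 16 parts, so with N = 169 the expected counts are:
  black-hulled: 169 × 12/16 = 126.75
  gray-hulled: 169 × 3/16 = 31.6875
  white-hulled: 169 × 1/16 = 10.5625
χ² = Σ (O − E)² / E
  black-hulled: (107 − 126.75)² / 126.75 = 3.0774
  gray-hulled: (49 − 31.6875)² / 31.6875 = 9.4587
  white-hulled: (13 − 10.5625)² / 10.5625 = 0.5625
χ² = 3.0774 + 9.4587 + 0.5625 = 13.0986 ≈ 13.099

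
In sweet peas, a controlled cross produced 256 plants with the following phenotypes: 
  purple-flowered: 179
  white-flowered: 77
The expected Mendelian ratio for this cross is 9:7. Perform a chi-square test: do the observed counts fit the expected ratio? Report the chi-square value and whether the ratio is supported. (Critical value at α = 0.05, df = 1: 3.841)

Expected counts for N = 256 under a 9:7 ratio (total parts = 16):
  purple-flowered: 256 × 9/16 = 144
  white-flowered: 256 × 7/16 = 112
χ² = Σ (O − E)² / E
  purple-flowered: (179 − 144)² / 144 = 8.5069
  white-flowered: (77 − 112)² / 112 = 10.9375
χ² = 8.5069 + 10.9375 = 19.4444 ≈ 19.444
Degrees of freedom = 2 − 1 = 1; critical value at α = 0.05 is 3.841.
Since 19.444 > 3.841, we reject the null hypothesis — the data do not fit the 9:7 ratio.

19.444; not consistent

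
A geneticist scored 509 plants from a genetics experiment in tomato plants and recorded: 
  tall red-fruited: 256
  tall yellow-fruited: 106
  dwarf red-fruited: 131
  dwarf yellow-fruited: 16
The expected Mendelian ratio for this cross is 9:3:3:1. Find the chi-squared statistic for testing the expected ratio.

25.489

Total ratio parts = 16. Expected numbers out of 509:
  tall red-fruited: 509 × 9/16 = 286.3125
  tall yellow-fruited: 509 × 3/16 = 95.4375
  dwarf red-fruited: 509 × 3/16 = 95.4375
  dwarf yellow-fruited: 509 × 1/16 = 31.8125
χ² = Σ (O − E)² / E
  tall red-fruited: (256 − 286.3125)² / 286.3125 = 3.2092
  tall yellow-fruited: (106 − 95.4375)² / 95.4375 = 1.1690
  dwarf red-fruited: (131 − 95.4375)² / 95.4375 = 13.2515
  dwarf yellow-fruited: (16 − 31.8125)² / 31.8125 = 7.8597
χ² = 3.2092 + 1.1690 + 13.2515 + 7.8597 = 25.4894 ≈ 25.489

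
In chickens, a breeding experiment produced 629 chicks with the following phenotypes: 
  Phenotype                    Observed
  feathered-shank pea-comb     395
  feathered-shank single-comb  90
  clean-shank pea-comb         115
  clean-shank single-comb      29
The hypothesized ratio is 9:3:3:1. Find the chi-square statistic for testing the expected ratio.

14.191

Under the 9:3:3:1 hypothesis (Σ ratio = 16, N = 629):
  feathered-shank pea-comb: 629 × 9/16 = 353.8125
  feathered-shank single-comb: 629 × 3/16 = 117.9375
  clean-shank pea-comb: 629 × 3/16 = 117.9375
  clean-shank single-comb: 629 × 1/16 = 39.3125
χ² = Σ (O − E)² / E
  feathered-shank pea-comb: (395 − 353.8125)² / 353.8125 = 4.7947
  feathered-shank single-comb: (90 − 117.9375)² / 117.9375 = 6.6179
  clean-shank pea-comb: (115 − 117.9375)² / 117.9375 = 0.0732
  clean-shank single-comb: (29 − 39.3125)² / 39.3125 = 2.7052
χ² = 4.7947 + 6.6179 + 0.0732 + 2.7052 = 14.191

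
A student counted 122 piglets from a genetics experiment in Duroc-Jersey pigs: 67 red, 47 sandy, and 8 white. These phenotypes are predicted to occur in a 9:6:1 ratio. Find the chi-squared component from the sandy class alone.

The 9:6:1 ratio has 16 parts, so with N = 122 the expected counts are:
  red: 122 × 9/16 = 68.625
  sandy: 122 × 6/16 = 45.75
  white: 122 × 1/16 = 7.625
Contribution of sandy: (47 − 45.75)² / 45.75 = 0.0342

0.034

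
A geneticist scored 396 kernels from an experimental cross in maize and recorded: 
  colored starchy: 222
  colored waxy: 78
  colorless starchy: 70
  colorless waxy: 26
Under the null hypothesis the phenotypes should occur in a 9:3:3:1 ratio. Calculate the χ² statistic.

Expected counts for N = 396 under a 9:3:3:1 ratio (total parts = 16):
  colored starchy: 396 × 9/16 = 222.75
  colored waxy: 396 × 3/16 = 74.25
  colorless starchy: 396 × 3/16 = 74.25
  colorless waxy: 396 × 1/16 = 24.75
χ² = Σ (O − E)² / E
  colored starchy: (222 − 222.75)² / 222.75 = 0.0025
  colored waxy: (78 − 74.25)² / 74.25 = 0.1894
  colorless starchy: (70 − 74.25)² / 74.25 = 0.2433
  colorless waxy: (26 − 24.75)² / 24.75 = 0.0631
χ² = 0.0025 + 0.1894 + 0.2433 + 0.0631 = 0.4983 ≈ 0.498

0.498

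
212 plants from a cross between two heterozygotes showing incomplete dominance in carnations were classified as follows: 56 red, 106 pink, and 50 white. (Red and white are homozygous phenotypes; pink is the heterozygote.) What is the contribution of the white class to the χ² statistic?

With incomplete dominance, a heterozygote × heterozygote cross gives a 1:2:1 phenotypic ratio.
Total ratio parts = 4. Expected numbers out of 212:
  red: 212 × 1/4 = 53
  pink: 212 × 2/4 = 106
  white: 212 × 1/4 = 53
Contribution of white: (50 − 53)² / 53 = 0.1698

0.170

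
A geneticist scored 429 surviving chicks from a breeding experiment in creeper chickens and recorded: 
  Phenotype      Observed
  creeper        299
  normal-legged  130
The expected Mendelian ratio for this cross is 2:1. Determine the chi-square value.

Expected counts for N = 429 under a 2:1 ratio (total parts = 3):
  creeper: 429 × 2/3 = 286
  normal-legged: 429 × 1/3 = 143
χ² = Σ (O − E)² / E
  creeper: (299 − 286)² / 286 = 0.5909
  normal-legged: (130 − 143)² / 143 = 1.1818
χ² = 0.5909 + 1.1818 = 1.7727 ≈ 1.773

1.773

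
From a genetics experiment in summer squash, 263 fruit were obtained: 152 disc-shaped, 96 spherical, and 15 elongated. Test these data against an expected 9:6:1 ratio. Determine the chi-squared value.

Total ratio parts = 16. Expected numbers out of 263:
  disc-shaped: 263 × 9/16 = 147.9375
  spherical: 263 × 6/16 = 98.625
  elongated: 263 × 1/16 = 16.4375
χ² = Σ (O − E)² / E
  disc-shaped: (152 − 147.9375)² / 147.9375 = 0.1116
  spherical: (96 − 98.625)² / 98.625 = 0.0699
  elongated: (15 − 16.4375)² / 16.4375 = 0.1257
χ² = 0.1116 + 0.0699 + 0.1257 = 0.3072 ≈ 0.307

0.307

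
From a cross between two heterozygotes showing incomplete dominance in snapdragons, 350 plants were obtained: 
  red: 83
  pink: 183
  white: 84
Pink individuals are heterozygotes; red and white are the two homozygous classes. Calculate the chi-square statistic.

With incomplete dominance, a heterozygote × heterozygote cross gives a 1:2:1 phenotypic ratio.
Under the 1:2:1 hypothesis (Σ ratio = 4, N = 350):
  red: 350 × 1/4 = 87.5
  pink: 350 × 2/4 = 175
  white: 350 × 1/4 = 87.5
χ² = Σ (O − E)² / E
  red: (83 − 87.5)² / 87.5 = 0.2314
  pink: (183 − 175)² / 175 = 0.3657
  white: (84 − 87.5)² / 87.5 = 0.1400
χ² = 0.2314 + 0.3657 + 0.1400 = 0.7371 ≈ 0.737

0.737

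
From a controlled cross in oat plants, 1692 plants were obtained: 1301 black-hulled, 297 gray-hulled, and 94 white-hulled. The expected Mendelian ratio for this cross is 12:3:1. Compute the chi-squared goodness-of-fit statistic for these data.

Under the 12:3:1 hypothesis (Σ ratio = 16, N = 1692):
  black-hulled: 1692 × 12/16 = 1269
  gray-hulled: 1692 × 3/16 = 317.25
  white-hulled: 1692 × 1/16 = 105.75
χ² = Σ (O − E)² / E
  black-hulled: (1301 − 1269)² / 1269 = 0.8069
  gray-hulled: (297 − 317.25)² / 317.25 = 1.2926
  white-hulled: (94 − 105.75)² / 105.75 = 1.3056
χ² = 0.8069 + 1.2926 + 1.3056 = 3.4051 ≈ 3.405

3.405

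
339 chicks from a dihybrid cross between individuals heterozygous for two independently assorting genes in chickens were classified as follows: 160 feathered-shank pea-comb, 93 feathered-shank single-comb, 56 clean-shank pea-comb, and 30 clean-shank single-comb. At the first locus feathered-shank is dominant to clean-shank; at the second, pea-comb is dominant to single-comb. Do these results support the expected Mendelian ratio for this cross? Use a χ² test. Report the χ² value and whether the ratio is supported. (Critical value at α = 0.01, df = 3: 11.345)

23.137; not consistent

A dihybrid F₂ with independent assortment and complete dominance at both loci gives a 9:3:3:1 phenotypic ratio.
Under the 9:3:3:1 hypothesis (Σ ratio = 16, N = 339):
  feathered-shank pea-comb: 339 × 9/16 = 190.6875
  feathered-shank single-comb: 339 × 3/16 = 63.5625
  clean-shank pea-comb: 339 × 3/16 = 63.5625
  clean-shank single-comb: 339 × 1/16 = 21.1875
χ² = Σ (O − E)² / E
  feathered-shank pea-comb: (160 − 190.6875)² / 190.6875 = 4.9386
  feathered-shank single-comb: (93 − 63.5625)² / 63.5625 = 13.6333
  clean-shank pea-comb: (56 − 63.5625)² / 63.5625 = 0.8998
  clean-shank single-comb: (30 − 21.1875)² / 21.1875 = 3.6654
χ² = 4.9386 + 13.6333 + 0.8998 + 3.6654 = 23.1371 ≈ 23.137
Degrees of freedom = 4 − 1 = 3; critical value at α = 0.01 is 11.345.
Since 23.137 > 11.345, we reject the null hypothesis — the data do not fit the 9:3:3:1 ratio.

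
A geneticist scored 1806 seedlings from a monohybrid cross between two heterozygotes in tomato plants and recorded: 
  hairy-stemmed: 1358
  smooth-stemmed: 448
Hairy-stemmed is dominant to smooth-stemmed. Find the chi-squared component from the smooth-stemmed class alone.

For a monohybrid cross between heterozygotes with complete dominance, the expected phenotypic ratio is 3:1.
The 3:1 ratio has 4 parts, so with N = 1806 the expected counts are:
  hairy-stemmed: 1806 × 3/4 = 1354.5
  smooth-stemmed: 1806 × 1/4 = 451.5
Contribution of smooth-stemmed: (448 − 451.5)² / 451.5 = 0.0271

0.027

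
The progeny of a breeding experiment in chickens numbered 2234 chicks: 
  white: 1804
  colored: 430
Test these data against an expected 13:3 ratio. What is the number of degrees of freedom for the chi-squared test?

1

A goodness-of-fit test with 2 phenotype classes has df = 2 − 1 = 1.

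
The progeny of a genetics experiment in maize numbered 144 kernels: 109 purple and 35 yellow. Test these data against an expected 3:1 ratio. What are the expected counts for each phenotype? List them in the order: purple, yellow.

Expected counts for N = 144 under a 3:1 ratio (total parts = 4):
  purple: 144 × 3/4 = 108
  yellow: 144 × 1/4 = 36

108, 36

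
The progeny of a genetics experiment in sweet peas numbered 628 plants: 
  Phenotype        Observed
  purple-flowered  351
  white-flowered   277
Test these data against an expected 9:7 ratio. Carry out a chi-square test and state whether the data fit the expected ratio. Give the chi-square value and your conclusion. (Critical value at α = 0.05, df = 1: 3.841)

Under the 9:7 hypothesis (Σ ratio = 16, N = 628):
  purple-flowered: 628 × 9/16 = 353.25
  white-flowered: 628 × 7/16 = 274.75
χ² = Σ (O − E)² / E
  purple-flowered: (351 − 353.25)² / 353.25 = 0.0143
  white-flowered: (277 − 274.75)² / 274.75 = 0.0184
χ² = 0.0143 + 0.0184 = 0.0327 ≈ 0.033
Degrees of freedom = 2 − 1 = 1; critical value at α = 0.05 is 3.841.
Since 0.033 < 3.841, we fail to reject the null hypothesis — the data are consistent with the 9:7 ratio.

0.033; consistent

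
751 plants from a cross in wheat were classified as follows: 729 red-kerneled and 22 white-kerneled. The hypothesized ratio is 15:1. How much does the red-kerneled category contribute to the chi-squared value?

The 15:1 ratio has 16 parts, so with N = 751 the expected counts are:
  red-kerneled: 751 × 15/16 = 704.0625
  white-kerneled: 751 × 1/16 = 46.9375
Contribution of red-kerneled: (729 − 704.0625)² / 704.0625 = 0.8833

0.883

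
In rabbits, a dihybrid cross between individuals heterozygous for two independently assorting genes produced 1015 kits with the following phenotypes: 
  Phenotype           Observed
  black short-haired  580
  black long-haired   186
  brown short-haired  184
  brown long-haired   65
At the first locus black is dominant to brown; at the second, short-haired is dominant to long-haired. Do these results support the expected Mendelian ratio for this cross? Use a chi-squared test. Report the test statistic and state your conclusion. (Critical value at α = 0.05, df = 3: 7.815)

A dihybrid F₂ with independent assortment and complete dominance at both loci gives a 9:3:3:1 phenotypic ratio.
The 9:3:3:1 ratio has 16 parts, so with N = 1015 the expected counts are:
  black short-haired: 1015 × 9/16 = 570.9375
  black long-haired: 1015 × 3/16 = 190.3125
  brown short-haired: 1015 × 3/16 = 190.3125
  brown long-haired: 1015 × 1/16 = 63.4375
χ² = Σ (O − E)² / E
  black short-haired: (580 − 570.9375)² / 570.9375 = 0.1438
  black long-haired: (186 − 190.3125)² / 190.3125 = 0.0977
  brown short-haired: (184 − 190.3125)² / 190.3125 = 0.2094
  brown long-haired: (65 − 63.4375)² / 63.4375 = 0.0385
χ² = 0.1438 + 0.0977 + 0.2094 + 0.0385 = 0.4894 ≈ 0.489
Degrees of freedom = 4 − 1 = 3; critical value at α = 0.05 is 7.815.
Since 0.489 < 7.815, we fail to reject the null hypothesis — the data are consistent with the 9:3:3:1 ratio.

0.489; consistent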